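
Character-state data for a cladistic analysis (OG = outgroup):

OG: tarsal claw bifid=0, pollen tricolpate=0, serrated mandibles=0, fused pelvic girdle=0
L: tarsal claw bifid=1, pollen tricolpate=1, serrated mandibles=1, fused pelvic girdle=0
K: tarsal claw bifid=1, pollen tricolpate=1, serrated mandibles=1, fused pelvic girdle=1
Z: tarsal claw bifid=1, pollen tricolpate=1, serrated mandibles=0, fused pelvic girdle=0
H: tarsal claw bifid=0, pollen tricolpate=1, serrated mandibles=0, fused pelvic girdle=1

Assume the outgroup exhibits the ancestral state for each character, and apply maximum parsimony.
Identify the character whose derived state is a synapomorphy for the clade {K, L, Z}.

The outgroup has state '0' for every character, so '1' is the derived state throughout.
Only K, L, and Z show the derived state '1' for tarsal claw bifid, supporting them as a clade.
pollen tricolpate (derived state '1') is shared by all ingroup taxa — unites the whole ingroup.
serrated mandibles: derived state '1' in K and L only — synapomorphy for {K, L}.
fused pelvic girdle groups H and K, which is incompatible with the clades supported by the remaining characters; treating it as convergent (homoplasy) costs fewer steps than any alternative tree.
Most parsimonious ingroup topology: (((L,K),Z),H).
The clade {K, L, Z} is supported by tarsal claw bifid: its derived state '1' occurs in exactly those taxa and in no other taxon (including the outgroup).

tarsal claw bifid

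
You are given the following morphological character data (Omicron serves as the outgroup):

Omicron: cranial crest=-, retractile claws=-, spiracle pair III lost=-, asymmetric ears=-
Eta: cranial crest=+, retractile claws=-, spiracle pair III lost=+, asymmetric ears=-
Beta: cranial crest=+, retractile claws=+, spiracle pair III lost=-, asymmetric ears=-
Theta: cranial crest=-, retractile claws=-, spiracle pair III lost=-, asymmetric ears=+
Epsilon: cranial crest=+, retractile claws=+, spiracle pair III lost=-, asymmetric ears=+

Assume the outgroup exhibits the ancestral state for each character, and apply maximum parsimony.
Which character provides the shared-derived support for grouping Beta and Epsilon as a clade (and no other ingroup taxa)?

retractile claws

The outgroup has state '-' for every character, so '+' is the derived state throughout.
Only Beta, Epsilon, and Eta show the derived state '+' for cranial crest, supporting them as a clade.
retractile claws: derived state '+' in Beta and Epsilon only — synapomorphy for {Beta, Epsilon}.
spiracle pair III lost (derived state '+') is unique to Eta (autapomorphy; uninformative for grouping).
asymmetric ears groups Epsilon and Theta, which is incompatible with the clades supported by the remaining characters; treating it as convergent (homoplasy) costs fewer steps than any alternative tree.
Most parsimonious ingroup topology: ((Eta,(Beta,Epsilon)),Theta).
The clade {Beta, Epsilon} is supported by retractile claws: its derived state '+' occurs in exactly those taxa and in no other taxon (including the outgroup).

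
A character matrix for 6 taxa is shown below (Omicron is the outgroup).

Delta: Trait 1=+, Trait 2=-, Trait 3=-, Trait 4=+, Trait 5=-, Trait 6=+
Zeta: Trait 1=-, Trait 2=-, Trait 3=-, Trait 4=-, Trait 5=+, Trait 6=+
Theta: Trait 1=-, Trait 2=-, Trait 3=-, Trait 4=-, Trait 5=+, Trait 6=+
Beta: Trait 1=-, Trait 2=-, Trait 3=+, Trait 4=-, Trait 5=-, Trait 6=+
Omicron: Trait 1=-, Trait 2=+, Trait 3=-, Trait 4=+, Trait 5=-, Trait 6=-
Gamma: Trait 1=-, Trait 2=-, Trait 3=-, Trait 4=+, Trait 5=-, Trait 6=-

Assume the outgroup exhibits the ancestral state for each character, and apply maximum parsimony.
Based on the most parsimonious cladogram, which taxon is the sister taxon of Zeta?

Character polarity is set by the outgroup: the derived state is whichever differs from the outgroup's state, so for Trait 2, Trait 4 the derived state is '-', and for the remaining characters it is '+'.
Trait 1 (derived state '+') is unique to Delta (autapomorphy; uninformative for grouping).
Trait 2 (derived state '-') is shared by all ingroup taxa — unites the whole ingroup.
Trait 3: derived state '+' in Beta only — an autapomorphy, so it tells us nothing about relationships among taxa.
Trait 4: derived state '-' in Beta, Theta, and Zeta only — synapomorphy for {Beta, Theta, Zeta}.
Trait 5 (derived state '+') is shared by Theta and Zeta — a synapomorphy uniting that clade.
Trait 6 (derived state '+') is shared by Beta, Delta, Theta, and Zeta — a synapomorphy uniting that clade.
Most parsimonious ingroup topology: ((((Theta,Zeta),Beta),Delta),Gamma).
Zeta and Theta form a cherry on this tree, so they are sister taxa.

Theta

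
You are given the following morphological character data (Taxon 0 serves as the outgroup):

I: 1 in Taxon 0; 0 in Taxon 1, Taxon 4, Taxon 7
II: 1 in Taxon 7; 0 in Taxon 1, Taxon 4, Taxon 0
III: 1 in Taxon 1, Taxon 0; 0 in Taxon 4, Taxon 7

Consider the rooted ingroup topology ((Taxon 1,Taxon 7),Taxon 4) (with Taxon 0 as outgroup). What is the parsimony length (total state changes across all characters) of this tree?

4

Map each character onto ((Taxon 1,Taxon 7),Taxon 4) (rooted by Taxon 0) and count the minimum state changes it requires (Fitch parsimony):
I: 1; II: 1; III: 2.
Total tree length = 4.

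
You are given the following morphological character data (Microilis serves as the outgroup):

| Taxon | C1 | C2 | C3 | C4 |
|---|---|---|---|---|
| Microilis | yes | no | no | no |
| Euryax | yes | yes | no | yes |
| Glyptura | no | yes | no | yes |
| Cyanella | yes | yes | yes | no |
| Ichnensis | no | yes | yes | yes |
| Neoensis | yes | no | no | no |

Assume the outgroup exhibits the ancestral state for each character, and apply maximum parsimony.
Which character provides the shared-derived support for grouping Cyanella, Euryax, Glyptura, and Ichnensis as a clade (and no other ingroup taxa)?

C2

Character polarity is set by the outgroup: the derived state is whichever differs from the outgroup's state, so for C1 the derived state is 'no', and for the remaining characters it is 'yes'.
C1 (derived state 'no') is shared by Glyptura and Ichnensis — a synapomorphy uniting that clade.
Only Cyanella, Euryax, Glyptura, and Ichnensis show the derived state 'yes' for C2, supporting them as a clade.
C3 groups Cyanella and Ichnensis, which is incompatible with the clades supported by the remaining characters; treating it as convergent (homoplasy) costs fewer steps than any alternative tree.
Only Euryax, Glyptura, and Ichnensis show the derived state 'yes' for C4, supporting them as a clade.
Most parsimonious ingroup topology: (((Euryax,(Glyptura,Ichnensis)),Cyanella),Neoensis).
The clade {Cyanella, Euryax, Glyptura, Ichnensis} is supported by C2: its derived state 'yes' occurs in exactly those taxa and in no other taxon (including the outgroup).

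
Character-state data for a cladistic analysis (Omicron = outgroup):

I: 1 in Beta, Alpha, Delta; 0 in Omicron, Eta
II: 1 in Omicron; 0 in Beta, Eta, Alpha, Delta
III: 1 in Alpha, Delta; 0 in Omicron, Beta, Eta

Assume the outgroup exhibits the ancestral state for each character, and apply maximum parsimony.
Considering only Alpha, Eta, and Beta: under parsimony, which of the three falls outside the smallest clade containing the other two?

Eta

Character polarity is set by the outgroup: the derived state is whichever differs from the outgroup's state, so for II the derived state is '0', and for the remaining characters it is '1'.
I (derived state '1') is shared by Alpha, Beta, and Delta — a synapomorphy uniting that clade.
II (derived state '0') is shared by all ingroup taxa — unites the whole ingroup.
III (derived state '1') is shared by Alpha and Delta — a synapomorphy uniting that clade.
Most parsimonious ingroup topology: ((Beta,(Alpha,Delta)),Eta).
Beta and Alpha share a more recent common ancestor with each other than either does with Eta, so Eta is the least closely related of the three.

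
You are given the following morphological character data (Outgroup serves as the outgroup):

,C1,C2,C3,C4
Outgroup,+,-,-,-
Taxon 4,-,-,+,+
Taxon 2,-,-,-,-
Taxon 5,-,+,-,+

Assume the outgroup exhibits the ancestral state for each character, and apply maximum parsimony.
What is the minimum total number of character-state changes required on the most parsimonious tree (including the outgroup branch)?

4

Character polarity is set by the outgroup: the derived state is whichever differs from the outgroup's state, so for C1 the derived state is '-', and for the remaining characters it is '+'.
C1 (derived state '-') is shared by all ingroup taxa — unites the whole ingroup.
C2: derived state '+' in Taxon 5 only — an autapomorphy, so it tells us nothing about relationships among taxa.
C3: derived state '+' in Taxon 4 only — an autapomorphy, so it tells us nothing about relationships among taxa.
C4: derived state '+' in Taxon 4 and Taxon 5 only — synapomorphy for {Taxon 4, Taxon 5}.
Most parsimonious ingroup topology: ((Taxon 4,Taxon 5),Taxon 2).
Changes per character on this tree: C1: 1; C2: 1; C3: 1; C4: 1.
Total = 4.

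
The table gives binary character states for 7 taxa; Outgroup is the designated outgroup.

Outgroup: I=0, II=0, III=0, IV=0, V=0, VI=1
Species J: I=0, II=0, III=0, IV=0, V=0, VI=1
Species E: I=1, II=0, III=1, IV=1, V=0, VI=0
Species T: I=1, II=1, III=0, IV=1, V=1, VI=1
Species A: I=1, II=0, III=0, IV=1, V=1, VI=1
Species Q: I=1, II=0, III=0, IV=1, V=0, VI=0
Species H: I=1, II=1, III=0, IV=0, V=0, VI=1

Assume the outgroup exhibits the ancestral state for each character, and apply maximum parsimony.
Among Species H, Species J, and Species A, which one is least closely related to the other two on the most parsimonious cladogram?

Species J

Character polarity is set by the outgroup: the derived state is whichever differs from the outgroup's state, so for VI the derived state is '0', and for the remaining characters it is '1'.
I (derived state '1') is shared by Species A, Species E, Species H, Species Q, and Species T — a synapomorphy uniting that clade.
II groups Species H and Species T, which is incompatible with the clades supported by the remaining characters; treating it as convergent (homoplasy) costs fewer steps than any alternative tree.
III (derived state '1') is unique to Species E (autapomorphy; uninformative for grouping).
IV: derived state '1' in Species A, Species E, Species Q, and Species T only — synapomorphy for {Species A, Species E, Species Q, Species T}.
V: derived state '1' in Species A and Species T only — synapomorphy for {Species A, Species T}.
VI: derived state '0' in Species E and Species Q only — synapomorphy for {Species E, Species Q}.
Most parsimonious ingroup topology: (Species J,(((Species E,Species Q),(Species T,Species A)),Species H)).
Species A and Species H share a more recent common ancestor with each other than either does with Species J, so Species J is the least closely related of the three.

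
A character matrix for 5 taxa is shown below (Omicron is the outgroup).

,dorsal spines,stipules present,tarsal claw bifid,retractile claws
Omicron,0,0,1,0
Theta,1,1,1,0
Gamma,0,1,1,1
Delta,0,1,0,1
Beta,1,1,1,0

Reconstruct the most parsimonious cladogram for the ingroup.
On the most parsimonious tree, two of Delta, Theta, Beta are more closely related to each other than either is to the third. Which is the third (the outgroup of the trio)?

Character polarity is set by the outgroup: the derived state is whichever differs from the outgroup's state, so for tarsal claw bifid the derived state is '0', and for the remaining characters it is '1'.
dorsal spines (derived state '1') is shared by Beta and Theta — a synapomorphy uniting that clade.
stipules present (derived state '1') is shared by all ingroup taxa — unites the whole ingroup.
tarsal claw bifid: derived state '0' in Delta only — an autapomorphy, so it tells us nothing about relationships among taxa.
retractile claws: derived state '1' in Delta and Gamma only — synapomorphy for {Delta, Gamma}.
Most parsimonious ingroup topology: ((Theta,Beta),(Gamma,Delta)).
Beta and Theta share a more recent common ancestor with each other than either does with Delta, so Delta is the least closely related of the three.

Delta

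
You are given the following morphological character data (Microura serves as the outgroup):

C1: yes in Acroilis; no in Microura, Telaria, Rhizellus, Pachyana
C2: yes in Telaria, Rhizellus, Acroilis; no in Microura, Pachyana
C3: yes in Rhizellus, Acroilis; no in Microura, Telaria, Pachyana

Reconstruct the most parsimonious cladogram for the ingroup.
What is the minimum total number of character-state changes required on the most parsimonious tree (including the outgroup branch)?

3

The outgroup has state 'no' for every character, so 'yes' is the derived state throughout.
C1 (derived state 'yes') is unique to Acroilis (autapomorphy; uninformative for grouping).
C2: derived state 'yes' in Acroilis, Rhizellus, and Telaria only — synapomorphy for {Acroilis, Rhizellus, Telaria}.
Only Acroilis and Rhizellus show the derived state 'yes' for C3, supporting them as a clade.
Most parsimonious ingroup topology: ((Telaria,(Rhizellus,Acroilis)),Pachyana).
Changes per character on this tree: C1: 1; C2: 1; C3: 1.
Total = 3.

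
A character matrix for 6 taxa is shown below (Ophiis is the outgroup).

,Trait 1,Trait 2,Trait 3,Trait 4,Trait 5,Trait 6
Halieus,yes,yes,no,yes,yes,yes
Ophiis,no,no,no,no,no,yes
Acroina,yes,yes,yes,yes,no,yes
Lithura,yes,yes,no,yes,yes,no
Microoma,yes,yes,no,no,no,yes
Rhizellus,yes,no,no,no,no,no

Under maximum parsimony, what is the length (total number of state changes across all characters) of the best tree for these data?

Character polarity is set by the outgroup: the derived state is whichever differs from the outgroup's state, so for Trait 6 the derived state is 'no', and for the remaining characters it is 'yes'.
All ingroup taxa share the derived state 'yes' for Trait 1; it defines the ingroup but does not resolve relationships within it.
Trait 2 (derived state 'yes') is shared by Acroina, Halieus, Lithura, and Microoma — a synapomorphy uniting that clade.
Trait 3: derived state 'yes' in Acroina only — an autapomorphy, so it tells us nothing about relationships among taxa.
Trait 4: derived state 'yes' in Acroina, Halieus, and Lithura only — synapomorphy for {Acroina, Halieus, Lithura}.
Trait 5: derived state 'yes' in Halieus and Lithura only — synapomorphy for {Halieus, Lithura}.
Trait 6 groups Lithura and Rhizellus, which is incompatible with the clades supported by the remaining characters; treating it as convergent (homoplasy) costs fewer steps than any alternative tree.
Most parsimonious ingroup topology: (Rhizellus,(Microoma,((Lithura,Halieus),Acroina))).
Changes per character on this tree: Trait 1: 1; Trait 2: 1; Trait 3: 1; Trait 4: 1; Trait 5: 1; Trait 6: 2.
Total = 7.

7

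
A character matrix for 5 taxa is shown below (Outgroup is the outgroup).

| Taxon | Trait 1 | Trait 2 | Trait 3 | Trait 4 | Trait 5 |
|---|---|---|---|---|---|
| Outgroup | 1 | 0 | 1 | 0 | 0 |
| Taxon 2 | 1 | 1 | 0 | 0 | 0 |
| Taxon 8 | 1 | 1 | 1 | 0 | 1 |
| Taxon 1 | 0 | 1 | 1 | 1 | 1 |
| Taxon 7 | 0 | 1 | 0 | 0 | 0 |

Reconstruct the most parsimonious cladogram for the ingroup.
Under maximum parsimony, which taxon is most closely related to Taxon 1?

Character polarity is set by the outgroup: the derived state is whichever differs from the outgroup's state, so for Trait 1, Trait 3 the derived state is '0', and for the remaining characters it is '1'.
Trait 1 groups Taxon 1 and Taxon 7, which is incompatible with the clades supported by the remaining characters; treating it as convergent (homoplasy) costs fewer steps than any alternative tree.
All ingroup taxa share the derived state '1' for Trait 2; it defines the ingroup but does not resolve relationships within it.
Trait 3: derived state '0' in Taxon 2 and Taxon 7 only — synapomorphy for {Taxon 2, Taxon 7}.
Trait 4: derived state '1' in Taxon 1 only — an autapomorphy, so it tells us nothing about relationships among taxa.
Trait 5: derived state '1' in Taxon 1 and Taxon 8 only — synapomorphy for {Taxon 1, Taxon 8}.
Most parsimonious ingroup topology: ((Taxon 2,Taxon 7),(Taxon 8,Taxon 1)).
Taxon 1 and Taxon 8 form a cherry on this tree, so they are sister taxa.

Taxon 8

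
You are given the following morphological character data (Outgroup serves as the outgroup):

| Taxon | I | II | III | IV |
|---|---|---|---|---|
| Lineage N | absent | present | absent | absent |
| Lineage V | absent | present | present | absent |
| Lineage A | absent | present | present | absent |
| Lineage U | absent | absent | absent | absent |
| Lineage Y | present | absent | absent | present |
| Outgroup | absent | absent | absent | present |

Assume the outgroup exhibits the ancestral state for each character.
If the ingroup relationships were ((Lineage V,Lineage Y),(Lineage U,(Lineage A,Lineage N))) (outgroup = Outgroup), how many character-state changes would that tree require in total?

7

Map each character onto ((Lineage V,Lineage Y),(Lineage U,(Lineage A,Lineage N))) (rooted by Outgroup) and count the minimum state changes it requires (Fitch parsimony):
I: 1; II: 2; III: 2; IV: 2.
Total tree length = 7.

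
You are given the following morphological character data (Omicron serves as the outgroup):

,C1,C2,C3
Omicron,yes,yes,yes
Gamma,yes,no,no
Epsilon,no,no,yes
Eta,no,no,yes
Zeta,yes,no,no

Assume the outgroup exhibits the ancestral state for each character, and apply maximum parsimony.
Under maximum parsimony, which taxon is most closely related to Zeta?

Gamma

The outgroup has state 'yes' for every character, so 'no' is the derived state throughout.
Only Epsilon and Eta show the derived state 'no' for C1, supporting them as a clade.
All ingroup taxa share the derived state 'no' for C2; it defines the ingroup but does not resolve relationships within it.
C3 (derived state 'no') is shared by Gamma and Zeta — a synapomorphy uniting that clade.
Most parsimonious ingroup topology: ((Gamma,Zeta),(Epsilon,Eta)).
Zeta and Gamma form a cherry on this tree, so they are sister taxa.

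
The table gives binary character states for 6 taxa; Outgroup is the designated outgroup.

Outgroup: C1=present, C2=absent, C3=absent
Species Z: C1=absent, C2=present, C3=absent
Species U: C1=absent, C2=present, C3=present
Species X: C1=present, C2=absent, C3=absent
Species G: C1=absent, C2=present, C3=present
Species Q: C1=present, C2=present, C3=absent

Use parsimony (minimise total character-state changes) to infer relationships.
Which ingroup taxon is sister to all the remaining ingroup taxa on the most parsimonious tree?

Species X

Character polarity is set by the outgroup: the derived state is whichever differs from the outgroup's state, so for C1 the derived state is 'absent', and for the remaining characters it is 'present'.
C1: derived state 'absent' in Species G, Species U, and Species Z only — synapomorphy for {Species G, Species U, Species Z}.
C2: derived state 'present' in Species G, Species Q, Species U, and Species Z only — synapomorphy for {Species G, Species Q, Species U, Species Z}.
C3 (derived state 'present') is shared by Species G and Species U — a synapomorphy uniting that clade.
Most parsimonious ingroup topology: (((Species Z,(Species U,Species G)),Species Q),Species X).
Species X is sister to the clade containing all other ingroup taxa, so it is the earliest-diverging (most basal) ingroup lineage.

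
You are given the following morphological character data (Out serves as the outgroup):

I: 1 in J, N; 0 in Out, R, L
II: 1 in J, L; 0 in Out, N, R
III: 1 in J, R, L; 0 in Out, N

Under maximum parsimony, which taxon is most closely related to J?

The outgroup has state '0' for every character, so '1' is the derived state throughout.
I (state '1') occurs in J and N but conflicts with the nesting implied by the other characters — most parsimoniously interpreted as homoplasy.
II: derived state '1' in J and L only — synapomorphy for {J, L}.
Only J, L, and R show the derived state '1' for III, supporting them as a clade.
Most parsimonious ingroup topology: (((J,L),R),N).
J and L form a cherry on this tree, so they are sister taxa.

L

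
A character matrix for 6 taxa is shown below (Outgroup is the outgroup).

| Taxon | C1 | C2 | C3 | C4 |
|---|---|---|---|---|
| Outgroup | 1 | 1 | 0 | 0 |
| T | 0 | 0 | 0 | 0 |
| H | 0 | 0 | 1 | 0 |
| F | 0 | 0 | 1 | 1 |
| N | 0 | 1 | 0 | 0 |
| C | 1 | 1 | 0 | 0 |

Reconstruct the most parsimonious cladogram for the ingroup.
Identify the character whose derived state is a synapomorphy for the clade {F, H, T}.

C2

Character polarity is set by the outgroup: the derived state is whichever differs from the outgroup's state, so for C1, C2 the derived state is '0', and for the remaining characters it is '1'.
C1: derived state '0' in F, H, N, and T only — synapomorphy for {F, H, N, T}.
C2: derived state '0' in F, H, and T only — synapomorphy for {F, H, T}.
C3 (derived state '1') is shared by F and H — a synapomorphy uniting that clade.
C4 (derived state '1') is unique to F (autapomorphy; uninformative for grouping).
Most parsimonious ingroup topology: (((T,(H,F)),N),C).
The clade {F, H, T} is supported by C2: its derived state '0' occurs in exactly those taxa and in no other taxon (including the outgroup).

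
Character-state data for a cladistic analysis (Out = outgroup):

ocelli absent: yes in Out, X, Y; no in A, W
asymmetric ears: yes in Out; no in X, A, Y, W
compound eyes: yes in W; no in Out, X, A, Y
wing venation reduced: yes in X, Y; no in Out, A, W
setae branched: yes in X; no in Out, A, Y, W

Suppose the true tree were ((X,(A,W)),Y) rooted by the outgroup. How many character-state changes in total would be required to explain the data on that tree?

Map each character onto ((X,(A,W)),Y) (rooted by Out) and count the minimum state changes it requires (Fitch parsimony):
ocelli absent: 1; asymmetric ears: 1; compound eyes: 1; wing venation reduced: 2; setae branched: 1.
Total tree length = 6.

6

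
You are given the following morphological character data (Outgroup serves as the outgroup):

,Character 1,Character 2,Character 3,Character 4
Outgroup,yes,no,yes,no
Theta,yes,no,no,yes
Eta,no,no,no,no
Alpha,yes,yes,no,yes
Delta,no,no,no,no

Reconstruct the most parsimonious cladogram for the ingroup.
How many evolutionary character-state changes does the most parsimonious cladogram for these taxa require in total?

Character polarity is set by the outgroup: the derived state is whichever differs from the outgroup's state, so for Character 1, Character 3 the derived state is 'no', and for the remaining characters it is 'yes'.
Character 1 (derived state 'no') is shared by Delta and Eta — a synapomorphy uniting that clade.
Character 2: derived state 'yes' in Alpha only — an autapomorphy, so it tells us nothing about relationships among taxa.
Character 3 (derived state 'no') is shared by all ingroup taxa — unites the whole ingroup.
Character 4 (derived state 'yes') is shared by Alpha and Theta — a synapomorphy uniting that clade.
Most parsimonious ingroup topology: ((Theta,Alpha),(Eta,Delta)).
Changes per character on this tree: Character 1: 1; Character 2: 1; Character 3: 1; Character 4: 1.
Total = 4.

4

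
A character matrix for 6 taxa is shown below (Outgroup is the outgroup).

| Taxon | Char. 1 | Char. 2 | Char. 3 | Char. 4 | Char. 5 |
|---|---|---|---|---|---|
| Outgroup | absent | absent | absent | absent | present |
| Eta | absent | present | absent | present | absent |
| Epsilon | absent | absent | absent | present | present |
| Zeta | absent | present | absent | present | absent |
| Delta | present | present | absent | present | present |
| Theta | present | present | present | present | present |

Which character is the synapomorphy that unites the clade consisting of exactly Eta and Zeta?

Character polarity is set by the outgroup: the derived state is whichever differs from the outgroup's state, so for Char. 5 the derived state is 'absent', and for the remaining characters it is 'present'.
Char. 1: derived state 'present' in Delta and Theta only — synapomorphy for {Delta, Theta}.
Char. 2: derived state 'present' in Delta, Eta, Theta, and Zeta only — synapomorphy for {Delta, Eta, Theta, Zeta}.
Char. 3 (derived state 'present') is unique to Theta (autapomorphy; uninformative for grouping).
Char. 4 (derived state 'present') is shared by all ingroup taxa — unites the whole ingroup.
Only Eta and Zeta show the derived state 'absent' for Char. 5, supporting them as a clade.
Most parsimonious ingroup topology: (((Eta,Zeta),(Delta,Theta)),Epsilon).
The clade {Eta, Zeta} is supported by Char. 5: its derived state 'absent' occurs in exactly those taxa and in no other taxon (including the outgroup).

Char. 5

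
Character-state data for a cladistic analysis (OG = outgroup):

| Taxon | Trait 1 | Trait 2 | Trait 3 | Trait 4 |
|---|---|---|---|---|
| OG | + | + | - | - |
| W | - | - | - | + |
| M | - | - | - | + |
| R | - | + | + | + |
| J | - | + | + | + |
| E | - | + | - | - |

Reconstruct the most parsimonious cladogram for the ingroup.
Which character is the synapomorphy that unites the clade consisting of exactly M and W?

Character polarity is set by the outgroup: the derived state is whichever differs from the outgroup's state, so for Trait 1, Trait 2 the derived state is '-', and for the remaining characters it is '+'.
All ingroup taxa share the derived state '-' for Trait 1; it defines the ingroup but does not resolve relationships within it.
Trait 2: derived state '-' in M and W only — synapomorphy for {M, W}.
Trait 3 (derived state '+') is shared by J and R — a synapomorphy uniting that clade.
Trait 4: derived state '+' in J, M, R, and W only — synapomorphy for {J, M, R, W}.
Most parsimonious ingroup topology: (((W,M),(R,J)),E).
The clade {M, W} is supported by Trait 2: its derived state '-' occurs in exactly those taxa and in no other taxon (including the outgroup).

Trait 2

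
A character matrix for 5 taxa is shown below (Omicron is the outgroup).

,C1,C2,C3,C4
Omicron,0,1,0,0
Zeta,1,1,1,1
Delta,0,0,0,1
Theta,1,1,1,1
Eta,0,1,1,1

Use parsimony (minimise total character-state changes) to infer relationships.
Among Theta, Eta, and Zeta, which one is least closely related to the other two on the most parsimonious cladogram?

Character polarity is set by the outgroup: the derived state is whichever differs from the outgroup's state, so for C2 the derived state is '0', and for the remaining characters it is '1'.
C1: derived state '1' in Theta and Zeta only — synapomorphy for {Theta, Zeta}.
C2 (derived state '0') is unique to Delta (autapomorphy; uninformative for grouping).
C3 (derived state '1') is shared by Eta, Theta, and Zeta — a synapomorphy uniting that clade.
All ingroup taxa share the derived state '1' for C4; it defines the ingroup but does not resolve relationships within it.
Most parsimonious ingroup topology: (((Zeta,Theta),Eta),Delta).
Zeta and Theta share a more recent common ancestor with each other than either does with Eta, so Eta is the least closely related of the three.

Eta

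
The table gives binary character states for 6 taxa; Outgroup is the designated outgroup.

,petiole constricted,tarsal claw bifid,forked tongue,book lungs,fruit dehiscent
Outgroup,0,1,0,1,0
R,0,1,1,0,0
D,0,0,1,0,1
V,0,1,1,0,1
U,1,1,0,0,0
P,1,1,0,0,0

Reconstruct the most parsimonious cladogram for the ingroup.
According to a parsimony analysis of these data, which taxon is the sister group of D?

Character polarity is set by the outgroup: the derived state is whichever differs from the outgroup's state, so for tarsal claw bifid, book lungs the derived state is '0', and for the remaining characters it is '1'.
petiole constricted: derived state '1' in P and U only — synapomorphy for {P, U}.
tarsal claw bifid (derived state '0') is unique to D (autapomorphy; uninformative for grouping).
forked tongue: derived state '1' in D, R, and V only — synapomorphy for {D, R, V}.
All ingroup taxa share the derived state '0' for book lungs; it defines the ingroup but does not resolve relationships within it.
fruit dehiscent (derived state '1') is shared by D and V — a synapomorphy uniting that clade.
Most parsimonious ingroup topology: ((R,(D,V)),(U,P)).
D and V form a cherry on this tree, so they are sister taxa.

V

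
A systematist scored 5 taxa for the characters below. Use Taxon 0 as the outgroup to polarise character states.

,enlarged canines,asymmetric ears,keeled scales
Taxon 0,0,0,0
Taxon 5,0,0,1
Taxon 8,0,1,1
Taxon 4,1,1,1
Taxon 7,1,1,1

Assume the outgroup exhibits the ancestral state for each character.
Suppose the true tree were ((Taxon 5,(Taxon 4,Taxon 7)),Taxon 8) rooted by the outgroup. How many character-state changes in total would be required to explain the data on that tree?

Map each character onto ((Taxon 5,(Taxon 4,Taxon 7)),Taxon 8) (rooted by Taxon 0) and count the minimum state changes it requires (Fitch parsimony):
enlarged canines: 1; asymmetric ears: 2; keeled scales: 1.
Total tree length = 4.

4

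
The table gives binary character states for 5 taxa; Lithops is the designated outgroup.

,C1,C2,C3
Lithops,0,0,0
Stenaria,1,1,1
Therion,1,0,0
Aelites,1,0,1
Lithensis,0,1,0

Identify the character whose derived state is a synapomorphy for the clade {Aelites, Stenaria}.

C3

The outgroup has state '0' for every character, so '1' is the derived state throughout.
Only Aelites, Stenaria, and Therion show the derived state '1' for C1, supporting them as a clade.
C2 (state '1') occurs in Lithensis and Stenaria but conflicts with the nesting implied by the other characters — most parsimoniously interpreted as homoplasy.
C3 (derived state '1') is shared by Aelites and Stenaria — a synapomorphy uniting that clade.
Most parsimonious ingroup topology: (((Stenaria,Aelites),Therion),Lithensis).
The clade {Aelites, Stenaria} is supported by C3: its derived state '1' occurs in exactly those taxa and in no other taxon (including the outgroup).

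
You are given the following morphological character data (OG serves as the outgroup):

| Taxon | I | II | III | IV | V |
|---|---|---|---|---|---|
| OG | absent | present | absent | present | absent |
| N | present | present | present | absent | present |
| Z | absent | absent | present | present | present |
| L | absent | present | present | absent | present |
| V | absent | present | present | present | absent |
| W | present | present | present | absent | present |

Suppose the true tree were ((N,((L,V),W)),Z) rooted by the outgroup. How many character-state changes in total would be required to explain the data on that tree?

Map each character onto ((N,((L,V),W)),Z) (rooted by OG) and count the minimum state changes it requires (Fitch parsimony):
I: 2; II: 1; III: 1; IV: 2; V: 2.
Total tree length = 8.

8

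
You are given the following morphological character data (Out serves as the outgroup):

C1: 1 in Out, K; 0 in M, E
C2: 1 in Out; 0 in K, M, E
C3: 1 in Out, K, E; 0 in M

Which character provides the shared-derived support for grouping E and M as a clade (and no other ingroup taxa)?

C1

The outgroup has state '1' for every character, so '0' is the derived state throughout.
C1: derived state '0' in E and M only — synapomorphy for {E, M}.
All ingroup taxa share the derived state '0' for C2; it defines the ingroup but does not resolve relationships within it.
C3: derived state '0' in M only — an autapomorphy, so it tells us nothing about relationships among taxa.
Most parsimonious ingroup topology: (K,(E,M)).
The clade {E, M} is supported by C1: its derived state '0' occurs in exactly those taxa and in no other taxon (including the outgroup).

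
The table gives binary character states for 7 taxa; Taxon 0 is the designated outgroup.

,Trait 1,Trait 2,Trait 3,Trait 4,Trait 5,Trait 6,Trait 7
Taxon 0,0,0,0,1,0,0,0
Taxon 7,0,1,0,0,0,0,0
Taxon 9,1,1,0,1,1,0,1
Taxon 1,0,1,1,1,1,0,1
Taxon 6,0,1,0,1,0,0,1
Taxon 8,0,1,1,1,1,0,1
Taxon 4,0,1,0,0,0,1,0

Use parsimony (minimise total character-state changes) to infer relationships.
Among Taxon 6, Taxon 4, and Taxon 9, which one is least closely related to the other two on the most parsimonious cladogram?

Character polarity is set by the outgroup: the derived state is whichever differs from the outgroup's state, so for Trait 4 the derived state is '0', and for the remaining characters it is '1'.
Trait 1 (derived state '1') is unique to Taxon 9 (autapomorphy; uninformative for grouping).
All ingroup taxa share the derived state '1' for Trait 2; it defines the ingroup but does not resolve relationships within it.
Trait 3 (derived state '1') is shared by Taxon 1 and Taxon 8 — a synapomorphy uniting that clade.
Trait 4 (derived state '0') is shared by Taxon 4 and Taxon 7 — a synapomorphy uniting that clade.
Trait 5: derived state '1' in Taxon 1, Taxon 8, and Taxon 9 only — synapomorphy for {Taxon 1, Taxon 8, Taxon 9}.
Trait 6: derived state '1' in Taxon 4 only — an autapomorphy, so it tells us nothing about relationships among taxa.
Trait 7: derived state '1' in Taxon 1, Taxon 6, Taxon 8, and Taxon 9 only — synapomorphy for {Taxon 1, Taxon 6, Taxon 8, Taxon 9}.
Most parsimonious ingroup topology: ((Taxon 7,Taxon 4),((Taxon 9,(Taxon 1,Taxon 8)),Taxon 6)).
Taxon 6 and Taxon 9 share a more recent common ancestor with each other than either does with Taxon 4, so Taxon 4 is the least closely related of the three.

Taxon 4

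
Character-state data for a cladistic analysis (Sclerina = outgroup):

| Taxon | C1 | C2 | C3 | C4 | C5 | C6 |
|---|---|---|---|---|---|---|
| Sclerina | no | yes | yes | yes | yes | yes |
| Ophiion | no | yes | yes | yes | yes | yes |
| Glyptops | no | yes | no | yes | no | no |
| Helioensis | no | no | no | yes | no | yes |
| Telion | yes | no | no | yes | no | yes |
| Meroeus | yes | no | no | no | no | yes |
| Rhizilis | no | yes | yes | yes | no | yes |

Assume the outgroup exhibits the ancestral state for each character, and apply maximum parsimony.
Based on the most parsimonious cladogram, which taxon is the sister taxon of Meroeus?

Character polarity is set by the outgroup: the derived state is whichever differs from the outgroup's state, so for C2, C3, C4, C5, C6 the derived state is 'no', and for the remaining characters it is 'yes'.
C1 (derived state 'yes') is shared by Meroeus and Telion — a synapomorphy uniting that clade.
Only Helioensis, Meroeus, and Telion show the derived state 'no' for C2, supporting them as a clade.
C3 (derived state 'no') is shared by Glyptops, Helioensis, Meroeus, and Telion — a synapomorphy uniting that clade.
C4 (derived state 'no') is unique to Meroeus (autapomorphy; uninformative for grouping).
C5 (derived state 'no') is shared by Glyptops, Helioensis, Meroeus, Rhizilis, and Telion — a synapomorphy uniting that clade.
C6 (derived state 'no') is unique to Glyptops (autapomorphy; uninformative for grouping).
Most parsimonious ingroup topology: (Ophiion,((Glyptops,(Helioensis,(Telion,Meroeus))),Rhizilis)).
Meroeus and Telion form a cherry on this tree, so they are sister taxa.

Telion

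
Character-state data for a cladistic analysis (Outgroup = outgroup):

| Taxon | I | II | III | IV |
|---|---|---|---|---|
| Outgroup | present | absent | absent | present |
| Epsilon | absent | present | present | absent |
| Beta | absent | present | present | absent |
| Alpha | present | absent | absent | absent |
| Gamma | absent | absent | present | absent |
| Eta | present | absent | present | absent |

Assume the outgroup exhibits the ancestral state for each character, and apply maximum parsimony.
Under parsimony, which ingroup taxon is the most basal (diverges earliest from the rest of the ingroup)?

Character polarity is set by the outgroup: the derived state is whichever differs from the outgroup's state, so for I, IV the derived state is 'absent', and for the remaining characters it is 'present'.
Only Beta, Epsilon, and Gamma show the derived state 'absent' for I, supporting them as a clade.
II: derived state 'present' in Beta and Epsilon only — synapomorphy for {Beta, Epsilon}.
III: derived state 'present' in Beta, Epsilon, Eta, and Gamma only — synapomorphy for {Beta, Epsilon, Eta, Gamma}.
All ingroup taxa share the derived state 'absent' for IV; it defines the ingroup but does not resolve relationships within it.
Most parsimonious ingroup topology: ((((Epsilon,Beta),Gamma),Eta),Alpha).
Alpha is sister to the clade containing all other ingroup taxa, so it is the earliest-diverging (most basal) ingroup lineage.

Alpha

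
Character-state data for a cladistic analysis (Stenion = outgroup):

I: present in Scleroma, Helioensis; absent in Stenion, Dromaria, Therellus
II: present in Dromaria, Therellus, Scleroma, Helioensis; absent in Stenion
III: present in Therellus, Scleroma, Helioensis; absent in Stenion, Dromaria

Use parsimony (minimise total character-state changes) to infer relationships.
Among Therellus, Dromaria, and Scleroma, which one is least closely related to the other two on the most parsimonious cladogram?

Dromaria

The outgroup has state 'absent' for every character, so 'present' is the derived state throughout.
I: derived state 'present' in Helioensis and Scleroma only — synapomorphy for {Helioensis, Scleroma}.
II (derived state 'present') is shared by all ingroup taxa — unites the whole ingroup.
III: derived state 'present' in Helioensis, Scleroma, and Therellus only — synapomorphy for {Helioensis, Scleroma, Therellus}.
Most parsimonious ingroup topology: (Dromaria,(Therellus,(Scleroma,Helioensis))).
Scleroma and Therellus share a more recent common ancestor with each other than either does with Dromaria, so Dromaria is the least closely related of the three.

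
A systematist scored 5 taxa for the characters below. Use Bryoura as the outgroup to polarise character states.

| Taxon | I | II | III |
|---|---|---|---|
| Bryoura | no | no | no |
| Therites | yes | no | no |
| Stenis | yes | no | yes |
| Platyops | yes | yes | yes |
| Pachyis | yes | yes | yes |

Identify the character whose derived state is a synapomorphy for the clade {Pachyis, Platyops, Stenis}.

III

The outgroup has state 'no' for every character, so 'yes' is the derived state throughout.
I (derived state 'yes') is shared by all ingroup taxa — unites the whole ingroup.
Only Pachyis and Platyops show the derived state 'yes' for II, supporting them as a clade.
Only Pachyis, Platyops, and Stenis show the derived state 'yes' for III, supporting them as a clade.
Most parsimonious ingroup topology: (Therites,(Stenis,(Platyops,Pachyis))).
The clade {Pachyis, Platyops, Stenis} is supported by III: its derived state 'yes' occurs in exactly those taxa and in no other taxon (including the outgroup).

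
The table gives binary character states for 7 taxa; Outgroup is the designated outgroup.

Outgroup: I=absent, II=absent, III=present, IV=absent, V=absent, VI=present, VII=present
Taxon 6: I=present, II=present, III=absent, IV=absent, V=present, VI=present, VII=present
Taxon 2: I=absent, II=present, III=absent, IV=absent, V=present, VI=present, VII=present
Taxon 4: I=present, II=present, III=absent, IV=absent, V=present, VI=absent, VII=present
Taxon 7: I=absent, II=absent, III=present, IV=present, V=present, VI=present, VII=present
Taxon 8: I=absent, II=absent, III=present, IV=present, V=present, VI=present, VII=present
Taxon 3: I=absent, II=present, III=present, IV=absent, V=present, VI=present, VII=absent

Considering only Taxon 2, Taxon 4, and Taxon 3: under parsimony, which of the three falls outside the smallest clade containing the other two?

Character polarity is set by the outgroup: the derived state is whichever differs from the outgroup's state, so for III, VI, VII the derived state is 'absent', and for the remaining characters it is 'present'.
I: derived state 'present' in Taxon 4 and Taxon 6 only — synapomorphy for {Taxon 4, Taxon 6}.
II (derived state 'present') is shared by Taxon 2, Taxon 3, Taxon 4, and Taxon 6 — a synapomorphy uniting that clade.
Only Taxon 2, Taxon 4, and Taxon 6 show the derived state 'absent' for III, supporting them as a clade.
IV: derived state 'present' in Taxon 7 and Taxon 8 only — synapomorphy for {Taxon 7, Taxon 8}.
V (derived state 'present') is shared by all ingroup taxa — unites the whole ingroup.
VI: derived state 'absent' in Taxon 4 only — an autapomorphy, so it tells us nothing about relationships among taxa.
VII: derived state 'absent' in Taxon 3 only — an autapomorphy, so it tells us nothing about relationships among taxa.
Most parsimonious ingroup topology: ((((Taxon 6,Taxon 4),Taxon 2),Taxon 3),(Taxon 7,Taxon 8)).
Taxon 4 and Taxon 2 share a more recent common ancestor with each other than either does with Taxon 3, so Taxon 3 is the least closely related of the three.

Taxon 3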